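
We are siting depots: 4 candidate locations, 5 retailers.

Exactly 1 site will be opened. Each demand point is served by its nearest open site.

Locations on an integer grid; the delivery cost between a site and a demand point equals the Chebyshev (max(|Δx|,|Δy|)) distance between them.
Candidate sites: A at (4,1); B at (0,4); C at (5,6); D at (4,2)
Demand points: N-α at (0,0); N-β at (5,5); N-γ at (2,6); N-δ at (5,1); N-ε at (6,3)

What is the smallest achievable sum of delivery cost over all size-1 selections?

14

Open {D}.
  N-α→D 4, N-β→D 3, N-γ→D 4, N-δ→D 1, N-ε→D 2  ⇒ total 14.
Compare {A}: total 16.
Compare {C}: total 18.
No size-1 selection does better; minimum is 14.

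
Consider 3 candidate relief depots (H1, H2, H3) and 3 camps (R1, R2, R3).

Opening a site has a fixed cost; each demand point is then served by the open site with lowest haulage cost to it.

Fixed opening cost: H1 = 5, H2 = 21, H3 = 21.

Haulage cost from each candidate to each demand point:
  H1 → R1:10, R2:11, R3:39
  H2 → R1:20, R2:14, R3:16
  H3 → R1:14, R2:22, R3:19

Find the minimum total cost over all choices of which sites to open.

Open {H1, H2}: assign each demand point to its cheapest open site.
  R1→H1 10, R2→H1 11, R3→H2 16
  haulage cost 37, fixed 26 → total 63.
Compare {H1}: haulage cost 60 + fixed 5 = 65.
Compare {H1, H3}: haulage cost 40 + fixed 26 = 66.
Compare {H2}: haulage cost 50 + fixed 21 = 71.
All other subsets cost ≥ 65. Minimum total cost: 63.

63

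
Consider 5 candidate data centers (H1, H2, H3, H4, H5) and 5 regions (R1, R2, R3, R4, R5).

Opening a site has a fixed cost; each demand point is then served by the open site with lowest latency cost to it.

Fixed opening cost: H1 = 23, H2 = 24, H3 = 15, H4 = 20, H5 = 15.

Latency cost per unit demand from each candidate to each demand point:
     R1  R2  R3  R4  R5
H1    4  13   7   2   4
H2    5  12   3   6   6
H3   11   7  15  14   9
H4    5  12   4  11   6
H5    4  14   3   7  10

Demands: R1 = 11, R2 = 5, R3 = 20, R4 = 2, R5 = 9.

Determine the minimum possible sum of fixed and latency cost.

Open {H1, H3, H5}: assign each demand point to its cheapest open site.
  R1→H1 11×4=44, R2→H3 5×7=35, R3→H5 20×3=60, R4→H1 2×2=4, R5→H1 9×4=36
  latency cost 179, fixed 53 → total 232.
Compare {H1, H2, H3}: latency cost 179 + fixed 62 = 241.
Compare {H1, H5}: latency cost 209 + fixed 38 = 247.
Compare {H1, H2}: latency cost 204 + fixed 47 = 251.
All other subsets cost ≥ 241. Minimum total cost: 232.

232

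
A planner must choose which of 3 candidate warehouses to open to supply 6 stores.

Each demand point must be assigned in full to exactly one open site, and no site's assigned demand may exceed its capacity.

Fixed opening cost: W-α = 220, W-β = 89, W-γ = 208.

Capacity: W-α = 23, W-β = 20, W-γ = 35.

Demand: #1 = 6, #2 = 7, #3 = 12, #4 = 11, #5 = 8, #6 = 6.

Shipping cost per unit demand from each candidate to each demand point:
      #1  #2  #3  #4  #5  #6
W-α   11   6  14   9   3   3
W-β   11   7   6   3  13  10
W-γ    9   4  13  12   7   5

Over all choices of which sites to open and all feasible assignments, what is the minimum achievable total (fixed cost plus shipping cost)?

666

Open {W-β, W-γ}; cheapest assignment that respects the capacities:
  W-β (cap 20, load 17): #1, #4 — cost 6×11 + 11×3 = 99
  W-γ (cap 35, load 33): #2, #3, #5, #6 — cost 7×4 + 12×13 + 8×7 + 6×5 = 270
  Shipping 369, fixed 297 → total 666.
  Any other capacity-feasible assignment to {W-β, W-γ} ships for at least 369.
Compare {W-α, W-γ}: its best feasible assignment gives total 819.
Compare {W-α, W-β, W-γ}: its best feasible assignment gives total 824.
Every other set of open sites that can feasibly serve all demand totals ≥ 819 even under its best assignment. Minimum: 666.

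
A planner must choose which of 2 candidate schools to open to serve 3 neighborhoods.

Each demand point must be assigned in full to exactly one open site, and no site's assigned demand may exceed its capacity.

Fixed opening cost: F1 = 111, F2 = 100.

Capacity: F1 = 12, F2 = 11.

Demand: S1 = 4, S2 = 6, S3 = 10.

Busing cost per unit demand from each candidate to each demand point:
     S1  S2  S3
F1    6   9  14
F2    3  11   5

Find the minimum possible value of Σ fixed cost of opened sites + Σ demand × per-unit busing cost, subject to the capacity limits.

339

Open {F1, F2}; cheapest assignment that respects the capacities:
  F1 (cap 12, load 10): S1, S2 — cost 4×6 + 6×9 = 78
  F2 (cap 11, load 10): S3 — cost 10×5 = 50
  Shipping 128, fixed 211 → total 339.
  Any other capacity-feasible assignment to {F1, F2} ships for at least 128.
Total demand is 20 and no other set of sites has combined capacity ≥ 20, so {F1, F2} is the only feasible choice of open sites. Minimum: 339.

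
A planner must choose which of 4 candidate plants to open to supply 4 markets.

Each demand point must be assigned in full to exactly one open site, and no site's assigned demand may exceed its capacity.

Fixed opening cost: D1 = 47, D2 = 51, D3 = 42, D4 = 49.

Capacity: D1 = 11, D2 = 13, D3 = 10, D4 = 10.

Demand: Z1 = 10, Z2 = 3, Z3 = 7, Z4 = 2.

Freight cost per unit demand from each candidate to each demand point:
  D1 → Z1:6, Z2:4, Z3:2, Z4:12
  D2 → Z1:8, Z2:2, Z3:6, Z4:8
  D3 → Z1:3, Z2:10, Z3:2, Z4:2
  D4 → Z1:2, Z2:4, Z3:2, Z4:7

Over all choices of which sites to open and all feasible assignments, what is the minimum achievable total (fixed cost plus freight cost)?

Open {D2, D4}; cheapest assignment that respects the capacities:
  D2 (cap 13, load 12): Z2, Z3, Z4 — cost 3×2 + 7×6 + 2×8 = 64
  D4 (cap 10, load 10): Z1 — cost 10×2 = 20
  Shipping 84, fixed 100 → total 184.
  Any other capacity-feasible assignment to {D2, D4} ships for at least 84.
Compare {D2, D3, D4}: its best feasible assignment gives total 186.
Compare {D2, D3}: its best feasible assignment gives total 187.
Every other set of open sites that can feasibly serve all demand totals ≥ 186 even under its best assignment. Minimum: 184.

184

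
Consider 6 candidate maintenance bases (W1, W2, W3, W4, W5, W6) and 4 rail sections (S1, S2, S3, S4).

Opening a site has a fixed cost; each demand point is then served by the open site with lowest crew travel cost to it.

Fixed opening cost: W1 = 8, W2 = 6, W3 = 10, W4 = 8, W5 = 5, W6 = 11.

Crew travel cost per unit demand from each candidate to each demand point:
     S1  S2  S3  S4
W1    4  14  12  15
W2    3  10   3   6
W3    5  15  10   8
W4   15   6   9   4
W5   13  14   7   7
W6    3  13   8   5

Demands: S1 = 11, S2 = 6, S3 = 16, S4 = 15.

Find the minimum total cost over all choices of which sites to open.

191

Open {W2, W4}: assign each demand point to its cheapest open site.
  S1→W2 11×3=33, S2→W4 6×6=36, S3→W2 16×3=48, S4→W4 15×4=60
  crew travel cost 177, fixed 14 → total 191.
Compare {W2, W4, W5}: crew travel cost 177 + fixed 19 = 196.
Compare {W1, W2, W4}: crew travel cost 177 + fixed 22 = 199.
Compare {W2, W3, W4}: crew travel cost 177 + fixed 24 = 201.
All other subsets cost ≥ 196. Minimum total cost: 191.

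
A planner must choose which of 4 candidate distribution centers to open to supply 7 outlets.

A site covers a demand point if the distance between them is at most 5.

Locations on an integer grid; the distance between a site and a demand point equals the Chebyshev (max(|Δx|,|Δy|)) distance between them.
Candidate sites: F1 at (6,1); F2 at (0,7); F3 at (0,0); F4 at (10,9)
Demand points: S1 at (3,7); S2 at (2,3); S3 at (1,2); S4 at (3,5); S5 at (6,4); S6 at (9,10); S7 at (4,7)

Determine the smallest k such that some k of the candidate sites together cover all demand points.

Coverage sets (demand points within 5 of each site):
  F1: {S2, S3, S4, S5}
  F2: {S1, S2, S3, S4, S7}
  F3: {S2, S3, S4}
  F4: {S5, S6}
No single site covers all 7 demand points.
But {F2, F4} covers everything, so the minimum is 2.

2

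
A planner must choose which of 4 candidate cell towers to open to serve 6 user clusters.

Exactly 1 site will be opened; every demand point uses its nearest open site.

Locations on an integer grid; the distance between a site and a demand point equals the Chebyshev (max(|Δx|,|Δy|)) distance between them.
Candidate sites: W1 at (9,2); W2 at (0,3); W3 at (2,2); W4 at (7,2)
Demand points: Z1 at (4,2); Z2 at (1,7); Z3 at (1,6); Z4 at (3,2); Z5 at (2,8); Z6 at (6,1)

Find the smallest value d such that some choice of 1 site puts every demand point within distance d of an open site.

6

Open {W2}.
  Farthest demand point is Z6 at distance 6 (to W2); all others are ≤ 6.
With {W3} the worst case is 6.
With {W4} the worst case is 6.
No size-1 selection achieves below 6.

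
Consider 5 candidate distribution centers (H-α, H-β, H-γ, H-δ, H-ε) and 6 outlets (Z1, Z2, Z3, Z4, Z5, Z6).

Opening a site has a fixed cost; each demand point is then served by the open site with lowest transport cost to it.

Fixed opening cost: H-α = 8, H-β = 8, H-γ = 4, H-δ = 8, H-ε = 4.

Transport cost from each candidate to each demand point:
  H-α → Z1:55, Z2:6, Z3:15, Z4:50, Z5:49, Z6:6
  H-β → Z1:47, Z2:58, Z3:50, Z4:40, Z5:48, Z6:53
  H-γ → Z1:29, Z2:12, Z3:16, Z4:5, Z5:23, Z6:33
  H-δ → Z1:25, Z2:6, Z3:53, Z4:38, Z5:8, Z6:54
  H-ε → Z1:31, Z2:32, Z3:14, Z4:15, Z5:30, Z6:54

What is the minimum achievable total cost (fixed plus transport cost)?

85

Open {H-α, H-γ, H-δ}: assign each demand point to its cheapest open site.
  Z1→H-δ 25, Z2→H-α 6, Z3→H-α 15, Z4→H-γ 5, Z5→H-δ 8, Z6→H-α 6
  transport cost 65, fixed 20 → total 85.
Compare {H-α, H-γ, H-δ, H-ε}: transport cost 64 + fixed 24 = 88.
Compare {H-α, H-β, H-γ, H-δ}: transport cost 65 + fixed 28 = 93.
Compare {H-α, H-δ, H-ε}: transport cost 74 + fixed 20 = 94.
All other subsets cost ≥ 88. Minimum total cost: 85.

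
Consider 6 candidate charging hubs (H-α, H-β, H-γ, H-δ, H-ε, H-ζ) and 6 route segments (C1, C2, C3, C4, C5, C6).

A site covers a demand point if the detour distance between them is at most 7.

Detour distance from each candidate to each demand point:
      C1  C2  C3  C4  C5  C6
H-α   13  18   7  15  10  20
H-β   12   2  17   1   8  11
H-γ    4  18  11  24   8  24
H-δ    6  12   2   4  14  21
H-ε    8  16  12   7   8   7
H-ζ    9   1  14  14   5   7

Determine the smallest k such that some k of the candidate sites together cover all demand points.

Coverage sets (demand points within 7 of each site):
  H-α: {C3}
  H-β: {C2, C4}
  H-γ: {C1}
  H-δ: {C1, C3, C4}
  H-ε: {C4, C6}
  H-ζ: {C2, C5, C6}
No single site covers all 6 demand points.
But {H-δ, H-ζ} covers everything, so the minimum is 2.

2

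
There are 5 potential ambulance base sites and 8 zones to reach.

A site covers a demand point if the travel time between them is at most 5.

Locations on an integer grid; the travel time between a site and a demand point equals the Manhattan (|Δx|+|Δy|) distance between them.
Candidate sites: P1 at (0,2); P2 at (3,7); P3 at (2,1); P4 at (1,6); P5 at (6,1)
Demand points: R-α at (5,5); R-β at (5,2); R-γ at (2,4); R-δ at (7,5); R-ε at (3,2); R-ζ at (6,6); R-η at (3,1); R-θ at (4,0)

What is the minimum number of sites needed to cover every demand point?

2

Coverage sets (demand points within 5 of each site):
  P1: {R-β, R-γ, R-ε, R-η}
  P2: {R-α, R-γ, R-ε, R-ζ}
  P3: {R-β, R-γ, R-ε, R-η, R-θ}
  P4: {R-α, R-γ, R-ζ}
  P5: {R-α, R-β, R-δ, R-ε, R-ζ, R-η, R-θ}
No single site covers all 8 demand points.
But {P1, P5} covers everything, so the minimum is 2.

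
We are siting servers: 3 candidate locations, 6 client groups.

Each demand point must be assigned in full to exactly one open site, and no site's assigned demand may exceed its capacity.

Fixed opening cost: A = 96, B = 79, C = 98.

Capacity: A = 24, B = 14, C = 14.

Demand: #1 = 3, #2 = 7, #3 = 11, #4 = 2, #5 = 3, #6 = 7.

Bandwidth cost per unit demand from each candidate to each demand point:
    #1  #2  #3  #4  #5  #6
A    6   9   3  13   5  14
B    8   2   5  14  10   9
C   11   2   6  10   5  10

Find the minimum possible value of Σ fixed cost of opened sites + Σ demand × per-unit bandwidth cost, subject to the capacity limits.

344

Open {A, B}; cheapest assignment that respects the capacities:
  A (cap 24, load 19): #1, #3, #4, #5 — cost 3×6 + 11×3 + 2×13 + 3×5 = 92
  B (cap 14, load 14): #2, #6 — cost 7×2 + 7×9 = 77
  Shipping 169, fixed 175 → total 344.
  Any other capacity-feasible assignment to {A, B} ships for at least 169.
Compare {A, C}: its best feasible assignment gives total 370.
Compare {A, B, C}: its best feasible assignment gives total 436.
Every other set of open sites that can feasibly serve all demand totals ≥ 370 even under its best assignment. Minimum: 344.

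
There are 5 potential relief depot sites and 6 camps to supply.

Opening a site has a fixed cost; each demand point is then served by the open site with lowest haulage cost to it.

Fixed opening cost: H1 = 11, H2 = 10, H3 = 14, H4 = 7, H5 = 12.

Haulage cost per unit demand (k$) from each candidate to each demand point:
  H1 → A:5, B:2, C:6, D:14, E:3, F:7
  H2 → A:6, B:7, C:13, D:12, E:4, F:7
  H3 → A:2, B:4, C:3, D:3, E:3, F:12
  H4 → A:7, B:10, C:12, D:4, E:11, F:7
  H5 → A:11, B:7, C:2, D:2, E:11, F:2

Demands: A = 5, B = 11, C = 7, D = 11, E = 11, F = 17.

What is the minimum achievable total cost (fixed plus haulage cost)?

172

Open {H1, H3, H5}: assign each demand point to its cheapest open site.
  A→H3 5×2=10, B→H1 11×2=22, C→H5 7×2=14, D→H5 11×2=22, E→H1 11×3=33, F→H5 17×2=34
  haulage cost 135, fixed 37 → total 172.
Compare {H1, H5}: haulage cost 150 + fixed 23 = 173.
Compare {H1, H3, H4, H5}: haulage cost 135 + fixed 44 = 179.
Compare {H1, H4, H5}: haulage cost 150 + fixed 30 = 180.
All other subsets cost ≥ 173. Minimum total cost: 172.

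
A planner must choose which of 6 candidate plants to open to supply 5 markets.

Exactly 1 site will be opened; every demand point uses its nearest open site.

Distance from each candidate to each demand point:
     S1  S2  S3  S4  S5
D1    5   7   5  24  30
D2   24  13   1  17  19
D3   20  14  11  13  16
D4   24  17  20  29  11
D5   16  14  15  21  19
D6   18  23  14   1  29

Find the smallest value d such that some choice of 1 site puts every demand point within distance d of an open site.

20

Open {D3}.
  Farthest demand point is S1 at distance 20 (to D3); all others are ≤ 20.
With {D5} the worst case is 21.
With {D2} the worst case is 24.
No size-1 selection achieves below 20.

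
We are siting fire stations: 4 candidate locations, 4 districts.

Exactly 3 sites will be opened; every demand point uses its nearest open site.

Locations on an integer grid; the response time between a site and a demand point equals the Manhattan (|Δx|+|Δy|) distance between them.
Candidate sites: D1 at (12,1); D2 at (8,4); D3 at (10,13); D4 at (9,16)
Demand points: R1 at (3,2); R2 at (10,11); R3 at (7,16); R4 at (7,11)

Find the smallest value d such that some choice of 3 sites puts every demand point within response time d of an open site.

7

Open {D1, D2, D3}.
  Farthest demand point is R1 at response time 7 (to D2); all others are ≤ 7.
With {D1, D2, D4} the worst case is 7.
With {D2, D3, D4} the worst case is 7.
No size-3 selection achieves below 7.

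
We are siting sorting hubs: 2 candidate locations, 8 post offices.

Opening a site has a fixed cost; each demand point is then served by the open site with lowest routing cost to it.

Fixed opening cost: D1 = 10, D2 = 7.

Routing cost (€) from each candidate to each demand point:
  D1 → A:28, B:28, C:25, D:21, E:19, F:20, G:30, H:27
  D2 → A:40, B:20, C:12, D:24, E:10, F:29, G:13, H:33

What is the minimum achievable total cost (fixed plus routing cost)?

Open {D1, D2}: assign each demand point to its cheapest open site.
  A→D1 28, B→D2 20, C→D2 12, D→D1 21, E→D2 10, F→D1 20, G→D2 13, H→D1 27
  routing cost 151, fixed 17 → total 168.
Compare {D2}: routing cost 181 + fixed 7 = 188.
Compare {D1}: routing cost 198 + fixed 10 = 208.

168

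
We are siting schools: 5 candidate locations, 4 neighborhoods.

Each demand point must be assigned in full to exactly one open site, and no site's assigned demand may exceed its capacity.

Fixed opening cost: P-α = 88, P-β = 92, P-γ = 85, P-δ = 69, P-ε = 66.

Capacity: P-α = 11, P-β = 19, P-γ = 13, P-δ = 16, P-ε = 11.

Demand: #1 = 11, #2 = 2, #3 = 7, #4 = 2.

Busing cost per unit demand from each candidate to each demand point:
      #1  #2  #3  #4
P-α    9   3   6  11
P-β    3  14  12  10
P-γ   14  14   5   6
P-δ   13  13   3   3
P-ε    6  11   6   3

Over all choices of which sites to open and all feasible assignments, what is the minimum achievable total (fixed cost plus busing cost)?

247

Open {P-β, P-δ}; cheapest assignment that respects the capacities:
  P-β (cap 19, load 11): #1 — cost 11×3 = 33
  P-δ (cap 16, load 11): #2, #3, #4 — cost 2×13 + 7×3 + 2×3 = 53
  Shipping 86, fixed 161 → total 247.
  Any other capacity-feasible assignment to {P-β, P-δ} ships for at least 86.
Compare {P-δ, P-ε}: its best feasible assignment gives total 254.
Compare {P-β, P-ε}: its best feasible assignment gives total 261.
Every other set of open sites that can feasibly serve all demand totals ≥ 254 even under its best assignment. Minimum: 247.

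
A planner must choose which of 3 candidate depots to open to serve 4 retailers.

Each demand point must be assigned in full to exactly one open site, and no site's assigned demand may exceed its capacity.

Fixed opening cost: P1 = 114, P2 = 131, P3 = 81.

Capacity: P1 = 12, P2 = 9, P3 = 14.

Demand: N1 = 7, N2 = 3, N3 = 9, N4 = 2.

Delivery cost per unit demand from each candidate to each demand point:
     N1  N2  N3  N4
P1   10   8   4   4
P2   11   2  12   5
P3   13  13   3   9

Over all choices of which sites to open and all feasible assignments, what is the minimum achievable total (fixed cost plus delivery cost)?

Open {P1, P3}; cheapest assignment that respects the capacities:
  P1 (cap 12, load 12): N1, N2, N4 — cost 7×10 + 3×8 + 2×4 = 102
  P3 (cap 14, load 9): N3 — cost 9×3 = 27
  Shipping 129, fixed 195 → total 324.
  Any other capacity-feasible assignment to {P1, P3} ships for at least 129.
Compare {P2, P3}: its best feasible assignment gives total 365.
Compare {P1, P2}: its best feasible assignment gives total 392.
Every other set of open sites that can feasibly serve all demand totals ≥ 365 even under its best assignment. Minimum: 324.

324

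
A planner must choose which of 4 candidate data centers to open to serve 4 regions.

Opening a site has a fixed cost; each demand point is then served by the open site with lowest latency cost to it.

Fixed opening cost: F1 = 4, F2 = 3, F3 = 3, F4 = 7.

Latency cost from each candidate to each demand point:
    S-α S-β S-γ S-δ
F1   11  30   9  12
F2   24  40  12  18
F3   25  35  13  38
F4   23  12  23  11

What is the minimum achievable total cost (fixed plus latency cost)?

54

Open {F1, F4}: assign each demand point to its cheapest open site.
  S-α→F1 11, S-β→F4 12, S-γ→F1 9, S-δ→F4 11
  latency cost 43, fixed 11 → total 54.
Compare {F1, F2, F4}: latency cost 43 + fixed 14 = 57.
Compare {F1, F3, F4}: latency cost 43 + fixed 14 = 57.
Compare {F1, F2, F3, F4}: latency cost 43 + fixed 17 = 60.
All other subsets cost ≥ 57. Minimum total cost: 54.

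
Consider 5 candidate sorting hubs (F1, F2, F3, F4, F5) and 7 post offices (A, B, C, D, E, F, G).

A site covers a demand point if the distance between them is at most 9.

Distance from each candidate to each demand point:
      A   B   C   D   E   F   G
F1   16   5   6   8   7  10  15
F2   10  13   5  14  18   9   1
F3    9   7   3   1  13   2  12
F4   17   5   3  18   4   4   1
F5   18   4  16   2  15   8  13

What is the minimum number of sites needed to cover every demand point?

Coverage sets (demand points within 9 of each site):
  F1: {B, C, D, E}
  F2: {C, F, G}
  F3: {A, B, C, D, F}
  F4: {B, C, E, F, G}
  F5: {B, D, F}
No single site covers all 7 demand points.
But {F3, F4} covers everything, so the minimum is 2.

2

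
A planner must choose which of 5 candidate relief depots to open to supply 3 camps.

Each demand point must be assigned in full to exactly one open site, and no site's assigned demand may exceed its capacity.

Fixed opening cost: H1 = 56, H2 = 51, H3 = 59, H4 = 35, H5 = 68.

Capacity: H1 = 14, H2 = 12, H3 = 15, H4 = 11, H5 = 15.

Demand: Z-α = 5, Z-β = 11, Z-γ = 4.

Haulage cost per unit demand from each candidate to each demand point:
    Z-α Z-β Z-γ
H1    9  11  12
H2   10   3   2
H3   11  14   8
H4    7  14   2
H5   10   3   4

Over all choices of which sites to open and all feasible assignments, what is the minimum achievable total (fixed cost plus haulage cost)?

162

Open {H2, H4}; cheapest assignment that respects the capacities:
  H2 (cap 12, load 11): Z-β — cost 11×3 = 33
  H4 (cap 11, load 9): Z-α, Z-γ — cost 5×7 + 4×2 = 43
  Shipping 76, fixed 86 → total 162.
  Any other capacity-feasible assignment to {H2, H4} ships for at least 76.
Compare {H4, H5}: its best feasible assignment gives total 179.
Compare {H2, H5}: its best feasible assignment gives total 210.
Every other set of open sites that can feasibly serve all demand totals ≥ 179 even under its best assignment. Minimum: 162.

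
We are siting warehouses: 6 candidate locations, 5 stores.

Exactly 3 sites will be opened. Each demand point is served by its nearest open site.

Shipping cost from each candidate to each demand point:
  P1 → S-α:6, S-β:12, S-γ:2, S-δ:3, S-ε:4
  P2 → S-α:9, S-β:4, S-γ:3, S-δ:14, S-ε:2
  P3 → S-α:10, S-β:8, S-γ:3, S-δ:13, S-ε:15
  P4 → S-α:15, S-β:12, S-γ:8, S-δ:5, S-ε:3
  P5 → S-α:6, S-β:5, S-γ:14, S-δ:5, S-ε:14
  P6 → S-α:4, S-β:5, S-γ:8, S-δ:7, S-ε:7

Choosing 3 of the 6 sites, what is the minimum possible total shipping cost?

15

Open {P1, P2, P6}.
  S-α→P6 4, S-β→P2 4, S-γ→P1 2, S-δ→P1 3, S-ε→P2 2  ⇒ total 15.
Compare {P1, P2, P3}: total 17.
Compare {P1, P2, P4}: total 17.
No size-3 selection does better; minimum is 15.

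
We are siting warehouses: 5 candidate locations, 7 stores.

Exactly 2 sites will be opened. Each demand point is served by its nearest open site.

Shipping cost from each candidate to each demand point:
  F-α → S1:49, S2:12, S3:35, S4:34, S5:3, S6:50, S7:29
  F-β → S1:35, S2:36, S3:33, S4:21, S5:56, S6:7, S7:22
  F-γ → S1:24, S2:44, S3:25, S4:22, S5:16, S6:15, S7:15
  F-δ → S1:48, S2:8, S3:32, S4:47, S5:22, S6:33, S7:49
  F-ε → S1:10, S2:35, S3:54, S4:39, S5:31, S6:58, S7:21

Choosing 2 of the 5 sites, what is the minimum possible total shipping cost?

116

Open {F-α, F-γ}.
  S1→F-γ 24, S2→F-α 12, S3→F-γ 25, S4→F-γ 22, S5→F-α 3, S6→F-γ 15, S7→F-γ 15  ⇒ total 116.
Compare {F-γ, F-δ}: total 125.
Compare {F-α, F-β}: total 133.
No size-2 selection does better; minimum is 116.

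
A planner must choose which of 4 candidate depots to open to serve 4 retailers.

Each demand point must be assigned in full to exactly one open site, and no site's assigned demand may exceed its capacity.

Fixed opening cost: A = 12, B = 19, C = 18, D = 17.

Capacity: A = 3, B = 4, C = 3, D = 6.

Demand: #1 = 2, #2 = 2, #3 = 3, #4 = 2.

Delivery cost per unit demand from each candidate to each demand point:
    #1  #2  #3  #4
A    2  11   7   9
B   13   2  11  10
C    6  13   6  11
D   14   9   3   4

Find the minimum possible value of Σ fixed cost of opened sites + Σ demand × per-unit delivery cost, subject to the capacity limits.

73

Open {A, B, D}; cheapest assignment that respects the capacities:
  A (cap 3, load 2): #1 — cost 2×2 = 4
  B (cap 4, load 2): #2 — cost 2×2 = 4
  D (cap 6, load 5): #3, #4 — cost 3×3 + 2×4 = 17
  Shipping 25, fixed 48 → total 73.
  Any other capacity-feasible assignment to {A, B, D} ships for at least 25.
Compare {B, D}: its best feasible assignment gives total 83.
Compare {B, C, D}: its best feasible assignment gives total 87.
Every other set of open sites that can feasibly serve all demand totals ≥ 83 even under its best assignment. Minimum: 73.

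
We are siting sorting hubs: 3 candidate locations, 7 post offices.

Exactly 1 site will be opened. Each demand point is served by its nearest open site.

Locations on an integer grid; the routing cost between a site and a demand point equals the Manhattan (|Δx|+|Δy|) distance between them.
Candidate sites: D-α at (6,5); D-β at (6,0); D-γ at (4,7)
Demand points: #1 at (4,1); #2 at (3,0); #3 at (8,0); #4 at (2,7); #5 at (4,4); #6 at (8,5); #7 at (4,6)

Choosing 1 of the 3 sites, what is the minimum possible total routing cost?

Open {D-α}.
  #1→D-α 6, #2→D-α 8, #3→D-α 7, #4→D-α 6, #5→D-α 3, #6→D-α 2, #7→D-α 3  ⇒ total 35.
Compare {D-γ}: total 37.
Compare {D-β}: total 40.

35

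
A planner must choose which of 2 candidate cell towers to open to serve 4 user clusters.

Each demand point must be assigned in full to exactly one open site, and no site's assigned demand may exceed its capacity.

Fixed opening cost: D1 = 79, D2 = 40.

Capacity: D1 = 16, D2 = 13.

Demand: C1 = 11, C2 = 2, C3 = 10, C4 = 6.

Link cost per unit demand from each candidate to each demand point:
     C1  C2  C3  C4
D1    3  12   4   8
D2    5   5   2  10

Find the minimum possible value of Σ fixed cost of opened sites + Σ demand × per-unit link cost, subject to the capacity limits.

272

Open {D1, D2}; cheapest assignment that respects the capacities:
  D1 (cap 16, load 16): C3, C4 — cost 10×4 + 6×8 = 88
  D2 (cap 13, load 13): C1, C2 — cost 11×5 + 2×5 = 65
  Shipping 153, fixed 119 → total 272.
  Any other capacity-feasible assignment to {D1, D2} ships for at least 153.
Total demand is 29 and no other set of sites has combined capacity ≥ 29, so {D1, D2} is the only feasible choice of open sites. Minimum: 272.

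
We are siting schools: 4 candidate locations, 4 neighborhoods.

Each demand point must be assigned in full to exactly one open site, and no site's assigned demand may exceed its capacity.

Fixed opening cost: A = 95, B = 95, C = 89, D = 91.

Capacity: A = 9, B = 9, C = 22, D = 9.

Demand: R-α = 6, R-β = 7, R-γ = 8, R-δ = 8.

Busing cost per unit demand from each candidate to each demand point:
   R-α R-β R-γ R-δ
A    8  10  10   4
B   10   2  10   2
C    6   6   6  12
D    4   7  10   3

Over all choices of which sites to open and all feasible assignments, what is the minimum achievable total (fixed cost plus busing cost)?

Open {B, C}; cheapest assignment that respects the capacities:
  B (cap 9, load 8): R-δ — cost 8×2 = 16
  C (cap 22, load 21): R-α, R-β, R-γ — cost 6×6 + 7×6 + 8×6 = 126
  Shipping 142, fixed 184 → total 326.
  Any other capacity-feasible assignment to {B, C} ships for at least 142.
Compare {C, D}: its best feasible assignment gives total 330.
Compare {A, C}: its best feasible assignment gives total 342.
Every other set of open sites that can feasibly serve all demand totals ≥ 330 even under its best assignment. Minimum: 326.

326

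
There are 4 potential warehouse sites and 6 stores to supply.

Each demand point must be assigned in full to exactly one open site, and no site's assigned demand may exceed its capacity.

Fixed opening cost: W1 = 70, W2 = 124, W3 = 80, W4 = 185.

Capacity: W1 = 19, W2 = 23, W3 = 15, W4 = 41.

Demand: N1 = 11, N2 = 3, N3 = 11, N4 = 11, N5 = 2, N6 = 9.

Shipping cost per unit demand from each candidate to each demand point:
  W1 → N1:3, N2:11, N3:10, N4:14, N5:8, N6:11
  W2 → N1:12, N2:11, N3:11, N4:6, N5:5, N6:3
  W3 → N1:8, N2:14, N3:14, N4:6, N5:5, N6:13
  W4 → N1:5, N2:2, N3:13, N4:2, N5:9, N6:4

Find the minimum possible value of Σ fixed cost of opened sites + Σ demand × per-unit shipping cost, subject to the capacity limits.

500

Open {W1, W4}; cheapest assignment that respects the capacities:
  W1 (cap 19, load 13): N3, N5 — cost 11×10 + 2×8 = 126
  W4 (cap 41, load 34): N1, N2, N4, N6 — cost 11×5 + 3×2 + 11×2 + 9×4 = 119
  Shipping 245, fixed 255 → total 500.
  Any other capacity-feasible assignment to {W1, W4} ships for at least 245.
Compare {W3, W4}: its best feasible assignment gives total 548.
Compare {W2, W4}: its best feasible assignment gives total 550.
Every other set of open sites that can feasibly serve all demand totals ≥ 548 even under its best assignment. Minimum: 500.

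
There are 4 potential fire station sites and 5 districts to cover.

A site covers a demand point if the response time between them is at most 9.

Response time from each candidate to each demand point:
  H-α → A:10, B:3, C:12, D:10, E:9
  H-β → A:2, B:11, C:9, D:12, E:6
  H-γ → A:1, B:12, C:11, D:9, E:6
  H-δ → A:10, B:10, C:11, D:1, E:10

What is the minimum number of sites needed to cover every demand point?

Coverage sets (demand points within 9 of each site):
  H-α: {B, E}
  H-β: {A, C, E}
  H-γ: {A, D, E}
  H-δ: {D}
No 2 sites suffice: every size-2 union leaves at least one demand point uncovered.
But {H-α, H-β, H-γ} covers everything, so the minimum is 3.

3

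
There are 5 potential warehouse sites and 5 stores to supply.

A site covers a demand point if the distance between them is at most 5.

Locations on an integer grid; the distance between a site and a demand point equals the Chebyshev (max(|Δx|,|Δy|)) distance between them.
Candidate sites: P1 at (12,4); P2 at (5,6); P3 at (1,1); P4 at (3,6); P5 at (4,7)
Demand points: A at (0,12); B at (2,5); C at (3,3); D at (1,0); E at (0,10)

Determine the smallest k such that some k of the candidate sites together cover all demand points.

Coverage sets (demand points within 5 of each site):
  P1: {}
  P2: {B, C, E}
  P3: {B, C, D}
  P4: {B, C, E}
  P5: {A, B, C, E}
No single site covers all 5 demand points.
But {P3, P5} covers everything, so the minimum is 2.

2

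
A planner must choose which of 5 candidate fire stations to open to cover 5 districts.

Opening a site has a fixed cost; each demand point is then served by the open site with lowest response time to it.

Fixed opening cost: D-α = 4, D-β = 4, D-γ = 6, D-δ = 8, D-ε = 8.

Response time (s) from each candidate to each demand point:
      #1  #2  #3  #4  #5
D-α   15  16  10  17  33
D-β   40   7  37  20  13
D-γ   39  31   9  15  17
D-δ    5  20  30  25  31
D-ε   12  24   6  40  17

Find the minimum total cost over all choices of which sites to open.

Open {D-β, D-γ, D-δ}: assign each demand point to its cheapest open site.
  #1→D-δ 5, #2→D-β 7, #3→D-γ 9, #4→D-γ 15, #5→D-β 13
  response time 49, fixed 18 → total 67.
Compare {D-α, D-β, D-δ}: response time 52 + fixed 16 = 68.
Compare {D-α, D-β}: response time 62 + fixed 8 = 70.
Compare {D-β, D-ε}: response time 58 + fixed 12 = 70.
All other subsets cost ≥ 68. Minimum total cost: 67.

67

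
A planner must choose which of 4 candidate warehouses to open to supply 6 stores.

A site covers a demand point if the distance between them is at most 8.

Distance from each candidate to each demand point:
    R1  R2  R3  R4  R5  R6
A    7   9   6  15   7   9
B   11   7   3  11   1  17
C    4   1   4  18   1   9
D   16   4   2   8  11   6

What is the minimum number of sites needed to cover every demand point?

2

Coverage sets (demand points within 8 of each site):
  A: {R1, R3, R5}
  B: {R2, R3, R5}
  C: {R1, R2, R3, R5}
  D: {R2, R3, R4, R6}
No single site covers all 6 demand points.
But {A, D} covers everything, so the minimum is 2.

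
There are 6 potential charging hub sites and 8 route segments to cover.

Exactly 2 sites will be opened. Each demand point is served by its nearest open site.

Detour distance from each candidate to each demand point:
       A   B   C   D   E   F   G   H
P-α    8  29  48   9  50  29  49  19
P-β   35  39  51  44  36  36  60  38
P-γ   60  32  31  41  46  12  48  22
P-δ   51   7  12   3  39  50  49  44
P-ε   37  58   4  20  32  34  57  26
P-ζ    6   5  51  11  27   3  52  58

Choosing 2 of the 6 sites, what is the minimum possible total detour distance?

134

Open {P-ε, P-ζ}.
  A→P-ζ 6, B→P-ζ 5, C→P-ε 4, D→P-ζ 11, E→P-ζ 27, F→P-ζ 3, G→P-ζ 52, H→P-ε 26  ⇒ total 134.
Compare {P-δ, P-ζ}: total 149.
Compare {P-γ, P-ζ}: total 153.
No size-2 selection does better; minimum is 134.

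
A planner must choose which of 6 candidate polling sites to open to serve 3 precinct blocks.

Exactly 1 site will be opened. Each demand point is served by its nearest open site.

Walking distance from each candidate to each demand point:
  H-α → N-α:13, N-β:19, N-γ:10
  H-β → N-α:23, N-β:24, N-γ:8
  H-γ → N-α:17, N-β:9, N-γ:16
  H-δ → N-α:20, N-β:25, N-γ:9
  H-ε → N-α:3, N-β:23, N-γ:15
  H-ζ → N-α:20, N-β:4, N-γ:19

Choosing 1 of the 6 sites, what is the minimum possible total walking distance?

Open {H-ε}.
  N-α→H-ε 3, N-β→H-ε 23, N-γ→H-ε 15  ⇒ total 41.
Compare {H-α}: total 42.
Compare {H-γ}: total 42.
No size-1 selection does better; minimum is 41.

41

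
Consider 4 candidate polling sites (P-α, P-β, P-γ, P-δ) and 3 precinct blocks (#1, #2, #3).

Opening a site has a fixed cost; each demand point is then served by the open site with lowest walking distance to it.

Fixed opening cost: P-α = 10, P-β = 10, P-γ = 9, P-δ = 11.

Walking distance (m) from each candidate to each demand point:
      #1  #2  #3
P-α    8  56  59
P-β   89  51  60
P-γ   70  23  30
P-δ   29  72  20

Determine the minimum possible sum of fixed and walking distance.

80

Open {P-α, P-γ}: assign each demand point to its cheapest open site.
  #1→P-α 8, #2→P-γ 23, #3→P-γ 30
  walking distance 61, fixed 19 → total 80.
Compare {P-α, P-γ, P-δ}: walking distance 51 + fixed 30 = 81.
Compare {P-α, P-β, P-γ}: walking distance 61 + fixed 29 = 90.
Compare {P-α, P-β, P-γ, P-δ}: walking distance 51 + fixed 40 = 91.
All other subsets cost ≥ 81. Minimum total cost: 80.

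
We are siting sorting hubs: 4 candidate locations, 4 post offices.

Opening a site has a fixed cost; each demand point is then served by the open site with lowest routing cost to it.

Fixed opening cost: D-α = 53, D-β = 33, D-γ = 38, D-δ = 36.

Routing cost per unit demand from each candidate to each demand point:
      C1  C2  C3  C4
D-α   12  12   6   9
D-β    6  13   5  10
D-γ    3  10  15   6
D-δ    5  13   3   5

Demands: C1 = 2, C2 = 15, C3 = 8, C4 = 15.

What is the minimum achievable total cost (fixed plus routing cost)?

Open {D-γ, D-δ}: assign each demand point to its cheapest open site.
  C1→D-γ 2×3=6, C2→D-γ 15×10=150, C3→D-δ 8×3=24, C4→D-δ 15×5=75
  routing cost 255, fixed 74 → total 329.
Compare {D-δ}: routing cost 304 + fixed 36 = 340.
Compare {D-β, D-γ}: routing cost 286 + fixed 71 = 357.
Compare {D-β, D-γ, D-δ}: routing cost 255 + fixed 107 = 362.
All other subsets cost ≥ 340. Minimum total cost: 329.

329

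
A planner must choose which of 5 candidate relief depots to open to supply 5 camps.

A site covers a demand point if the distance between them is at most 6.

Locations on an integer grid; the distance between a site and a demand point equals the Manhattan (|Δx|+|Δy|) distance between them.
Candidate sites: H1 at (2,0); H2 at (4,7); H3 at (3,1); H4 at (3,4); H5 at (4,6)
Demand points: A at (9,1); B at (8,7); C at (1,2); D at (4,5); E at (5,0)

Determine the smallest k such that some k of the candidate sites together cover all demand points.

2

Coverage sets (demand points within 6 of each site):
  H1: {C, E}
  H2: {B, D}
  H3: {A, C, D, E}
  H4: {C, D, E}
  H5: {B, D}
No single site covers all 5 demand points.
But {H2, H3} covers everything, so the minimum is 2.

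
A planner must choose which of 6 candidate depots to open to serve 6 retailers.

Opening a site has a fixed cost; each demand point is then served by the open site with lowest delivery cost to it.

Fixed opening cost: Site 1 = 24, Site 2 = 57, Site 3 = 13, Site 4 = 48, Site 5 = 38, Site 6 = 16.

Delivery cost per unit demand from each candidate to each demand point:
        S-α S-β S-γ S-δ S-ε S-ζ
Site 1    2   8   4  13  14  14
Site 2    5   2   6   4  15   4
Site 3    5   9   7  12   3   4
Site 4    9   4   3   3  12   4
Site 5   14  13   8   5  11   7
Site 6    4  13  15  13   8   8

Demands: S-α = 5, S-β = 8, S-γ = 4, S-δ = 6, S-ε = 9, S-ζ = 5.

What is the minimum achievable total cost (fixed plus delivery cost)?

195

Open {Site 3, Site 4}: assign each demand point to its cheapest open site.
  S-α→Site 3 5×5=25, S-β→Site 4 8×4=32, S-γ→Site 4 4×3=12, S-δ→Site 4 6×3=18, S-ε→Site 3 9×3=27, S-ζ→Site 3 5×4=20
  delivery cost 134, fixed 61 → total 195.
Compare {Site 1, Site 3, Site 4}: delivery cost 119 + fixed 85 = 204.
Compare {Site 2, Site 3}: delivery cost 136 + fixed 70 = 206.
Compare {Site 3, Site 4, Site 6}: delivery cost 129 + fixed 77 = 206.
All other subsets cost ≥ 204. Minimum total cost: 195.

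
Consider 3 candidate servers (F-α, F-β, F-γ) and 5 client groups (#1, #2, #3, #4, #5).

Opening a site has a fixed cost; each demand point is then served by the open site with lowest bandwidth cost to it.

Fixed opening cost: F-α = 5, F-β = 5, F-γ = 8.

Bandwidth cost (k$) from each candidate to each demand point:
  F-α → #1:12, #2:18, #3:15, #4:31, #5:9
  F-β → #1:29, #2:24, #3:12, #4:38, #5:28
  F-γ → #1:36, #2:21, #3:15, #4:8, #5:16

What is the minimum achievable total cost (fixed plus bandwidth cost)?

75

Open {F-α, F-γ}: assign each demand point to its cheapest open site.
  #1→F-α 12, #2→F-α 18, #3→F-α 15, #4→F-γ 8, #5→F-α 9
  bandwidth cost 62, fixed 13 → total 75.
Compare {F-α, F-β, F-γ}: bandwidth cost 59 + fixed 18 = 77.
Compare {F-α}: bandwidth cost 85 + fixed 5 = 90.
Compare {F-α, F-β}: bandwidth cost 82 + fixed 10 = 92.
All other subsets cost ≥ 77. Minimum total cost: 75.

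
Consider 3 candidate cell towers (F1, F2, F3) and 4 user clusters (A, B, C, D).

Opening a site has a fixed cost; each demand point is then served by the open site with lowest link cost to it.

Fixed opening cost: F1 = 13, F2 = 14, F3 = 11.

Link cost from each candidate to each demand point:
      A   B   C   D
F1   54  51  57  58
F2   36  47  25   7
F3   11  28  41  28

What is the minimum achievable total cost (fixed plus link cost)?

Open {F2, F3}: assign each demand point to its cheapest open site.
  A→F3 11, B→F3 28, C→F2 25, D→F2 7
  link cost 71, fixed 25 → total 96.
Compare {F1, F2, F3}: link cost 71 + fixed 38 = 109.
Compare {F3}: link cost 108 + fixed 11 = 119.
Compare {F2}: link cost 115 + fixed 14 = 129.
All other subsets cost ≥ 109. Minimum total cost: 96.

96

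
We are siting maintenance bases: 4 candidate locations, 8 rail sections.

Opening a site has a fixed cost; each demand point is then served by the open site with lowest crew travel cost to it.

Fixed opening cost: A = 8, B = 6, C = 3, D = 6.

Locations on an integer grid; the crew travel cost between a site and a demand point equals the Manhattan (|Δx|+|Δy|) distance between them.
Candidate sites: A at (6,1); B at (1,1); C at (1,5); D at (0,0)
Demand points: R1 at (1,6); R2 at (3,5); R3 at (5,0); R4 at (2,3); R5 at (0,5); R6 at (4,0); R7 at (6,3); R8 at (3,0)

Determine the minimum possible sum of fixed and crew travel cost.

29

Open {A, C}: assign each demand point to its cheapest open site.
  R1→C 1, R2→C 2, R3→A 2, R4→C 3, R5→C 1, R6→A 3, R7→A 2, R8→A 4
  crew travel cost 18, fixed 11 → total 29.
Compare {A, B, C}: crew travel cost 17 + fixed 17 = 34.
Compare {A, C, D}: crew travel cost 17 + fixed 17 = 34.
Compare {B, C}: crew travel cost 26 + fixed 9 = 35.
All other subsets cost ≥ 34. Minimum total cost: 29.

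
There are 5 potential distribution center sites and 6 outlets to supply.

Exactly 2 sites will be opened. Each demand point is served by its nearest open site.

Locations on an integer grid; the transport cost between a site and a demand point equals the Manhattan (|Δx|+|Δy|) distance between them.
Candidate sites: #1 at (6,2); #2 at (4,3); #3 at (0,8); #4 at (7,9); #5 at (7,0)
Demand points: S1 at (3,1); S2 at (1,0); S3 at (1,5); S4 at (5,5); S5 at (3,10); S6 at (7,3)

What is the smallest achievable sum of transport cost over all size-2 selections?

Open {#2, #3}.
  S1→#2 3, S2→#2 6, S3→#3 4, S4→#2 3, S5→#3 5, S6→#2 3  ⇒ total 24.
Compare {#2, #4}: total 25.
Compare {#1, #3}: total 26.
No size-2 selection does better; minimum is 24.

24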